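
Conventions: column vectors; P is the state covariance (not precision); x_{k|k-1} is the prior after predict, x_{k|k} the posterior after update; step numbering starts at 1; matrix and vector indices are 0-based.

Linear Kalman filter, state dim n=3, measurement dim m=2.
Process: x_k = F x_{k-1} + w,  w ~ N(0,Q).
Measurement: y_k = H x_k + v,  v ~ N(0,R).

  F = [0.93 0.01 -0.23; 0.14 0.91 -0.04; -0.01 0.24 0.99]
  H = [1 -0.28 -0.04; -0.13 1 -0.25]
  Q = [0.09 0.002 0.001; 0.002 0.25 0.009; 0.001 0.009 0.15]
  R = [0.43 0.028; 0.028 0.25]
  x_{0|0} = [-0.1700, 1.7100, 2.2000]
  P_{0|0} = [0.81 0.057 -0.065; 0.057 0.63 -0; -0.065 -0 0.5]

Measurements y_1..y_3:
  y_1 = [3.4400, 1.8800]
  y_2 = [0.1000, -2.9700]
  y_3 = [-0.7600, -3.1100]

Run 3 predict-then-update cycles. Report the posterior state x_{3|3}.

step 1: x^-=[-0.6470, 1.4443, 2.5901]  P^-=[0.8459 0.1706 -0.1661; 0.1706 0.8036 0.1180; -0.1661 0.1180 0.6774]  S=[1.2604 -0.0792; -0.0792 0.9961]  K=[0.6482 0.1541; 0.0005 0.7549; -0.1823 -0.0443]  nu=[4.5950, 0.9991]  x^+=[2.4855, 2.2009, 1.7080]  P^+=[0.3085 0.0931 -0.0149; 0.0931 0.2360 0.1406; -0.0149 0.1406 0.6349]
step 2: x^-=[1.9407, 2.2825, 2.1943]  P^-=[0.3979 0.1006 -0.1452; 0.1006 0.4661 0.1605; -0.1452 0.1605 0.8525]  S=[0.8247 -0.0011; -0.0011 0.6603]  K=[0.4555 0.1297; -0.0432 0.6253; -0.2720 -0.0516]  nu=[-1.1138, -4.4516]  x^+=[0.8557, -0.4529, 2.7269]  P^+=[0.2158 0.0636 -0.0387; 0.0636 0.2064 0.1719; -0.0387 0.1719 0.7898]
step 3: x^-=[0.1641, -0.4015, 2.5824]  P^-=[0.3354 0.0598 -0.2096; 0.0598 0.4305 0.1719; -0.2096 0.1719 1.0181]  S=[0.7879 -0.0075; -0.0075 0.6347]  K=[0.4161 0.1130; -0.0801 0.5974; -0.3797 -0.0918]  nu=[-0.9332, -2.0416]  x^+=[-0.4549, -1.5463, 3.1241]  P^+=[0.1915 0.0450 -0.0792; 0.0450 0.1982 0.1811; -0.0792 0.1811 0.8997]

x_post = [-0.4549, -1.5463, 3.1241]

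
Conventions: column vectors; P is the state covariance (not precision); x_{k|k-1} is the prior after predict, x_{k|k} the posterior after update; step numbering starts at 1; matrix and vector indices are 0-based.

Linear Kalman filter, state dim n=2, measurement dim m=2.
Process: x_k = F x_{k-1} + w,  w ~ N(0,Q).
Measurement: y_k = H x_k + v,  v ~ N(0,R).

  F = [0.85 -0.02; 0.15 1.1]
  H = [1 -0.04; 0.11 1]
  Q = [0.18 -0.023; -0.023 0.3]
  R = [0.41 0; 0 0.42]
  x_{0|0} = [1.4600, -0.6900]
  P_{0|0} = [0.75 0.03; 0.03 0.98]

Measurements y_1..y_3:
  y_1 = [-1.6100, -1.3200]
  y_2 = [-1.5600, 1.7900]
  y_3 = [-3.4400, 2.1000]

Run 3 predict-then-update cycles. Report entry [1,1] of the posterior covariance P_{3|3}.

P_post[1,1] = 0.2505

step 1: x^-=[1.2548, -0.5400]  P^-=[0.7212 0.0790; 0.0790 1.5126]  S=[1.1273 0.0975; 0.0975 1.9587]  K=[0.6327 0.0494; -0.0510 0.7792]  nu=[-2.8864, -0.9180]  x^+=[-0.6167, -1.1082]  P^+=[0.2591 -0.0078; -0.0078 0.3281]
step 2: x^-=[-0.5021, -1.3116]  P^-=[0.3676 -0.0044; -0.0044 0.7003]  S=[0.7791 0.0080; 0.0080 1.1238]  K=[0.4718 0.0287; -0.0480 0.6231]  nu=[-1.1104, 3.1568]  x^+=[-0.9354, 0.7087]  P^+=[0.1931 -0.0092; -0.0092 0.2627]
step 3: x^-=[-0.8093, 0.6393]  P^-=[0.3199 -0.0127; -0.0127 0.6192]  S=[0.7319 -0.0023; -0.0023 1.0403]  K=[0.4378 0.0225; -0.0494 0.5938]  nu=[-2.6052, 1.5497]  x^+=[-1.9150, 1.6882]  P^+=[0.1791 -0.0102; -0.0102 0.2505]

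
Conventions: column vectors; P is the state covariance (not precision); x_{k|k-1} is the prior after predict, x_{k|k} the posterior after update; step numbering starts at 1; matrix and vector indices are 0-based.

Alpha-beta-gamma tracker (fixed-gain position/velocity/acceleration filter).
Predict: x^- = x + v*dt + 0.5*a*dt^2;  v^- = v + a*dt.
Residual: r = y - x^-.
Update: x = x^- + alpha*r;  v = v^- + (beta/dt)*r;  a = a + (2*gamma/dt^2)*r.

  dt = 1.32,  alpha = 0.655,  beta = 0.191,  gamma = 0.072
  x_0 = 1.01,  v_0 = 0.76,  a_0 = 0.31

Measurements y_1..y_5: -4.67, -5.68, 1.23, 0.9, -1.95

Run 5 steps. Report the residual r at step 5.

step 1: x_pred=2.2833  r=-6.9533  x^+=-2.2711  v^+=0.1631  a^+=-0.2647
step 2: x_pred=-2.2864  r=-3.3936  x^+=-4.5092  v^+=-0.6773  a^+=-0.5451
step 3: x_pred=-5.8781  r=7.1081  x^+=-1.2223  v^+=-0.3683  a^+=0.0423
step 4: x_pred=-1.6716  r=2.5716  x^+=0.0128  v^+=0.0597  a^+=0.2549
step 5: x_pred=0.3136  r=-2.2636  x^+=-1.1691  v^+=0.0686  a^+=0.0678

resid = -2.2636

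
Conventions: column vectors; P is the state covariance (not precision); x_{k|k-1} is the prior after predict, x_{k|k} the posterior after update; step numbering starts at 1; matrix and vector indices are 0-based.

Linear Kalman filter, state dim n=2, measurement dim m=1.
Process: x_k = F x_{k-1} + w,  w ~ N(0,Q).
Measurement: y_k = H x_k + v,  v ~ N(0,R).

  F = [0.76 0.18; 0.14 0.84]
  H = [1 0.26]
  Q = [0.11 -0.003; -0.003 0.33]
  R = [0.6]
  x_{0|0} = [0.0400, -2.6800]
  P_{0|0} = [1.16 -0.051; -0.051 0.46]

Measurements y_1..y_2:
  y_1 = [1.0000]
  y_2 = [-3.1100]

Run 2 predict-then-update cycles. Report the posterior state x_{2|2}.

x_post = [-0.8036, -2.2821]

step 1: x^-=[-0.4520, -2.2456]  P^-=[0.7810 0.1561; 0.1561 0.6653]  S=[1.5071]  K=[0.5451; 0.2184]  nu=[2.0359]  x^+=[0.6578, -1.8010]  P^+=[0.3331 -0.0233; -0.0233 0.5934]
step 2: x^-=[0.1757, -1.4208]  P^-=[0.3153 0.1067; 0.1067 0.7498]  S=[1.0215]  K=[0.3358; 0.2953]  nu=[-2.9163]  x^+=[-0.8036, -2.2821]  P^+=[0.2001 0.0054; 0.0054 0.6607]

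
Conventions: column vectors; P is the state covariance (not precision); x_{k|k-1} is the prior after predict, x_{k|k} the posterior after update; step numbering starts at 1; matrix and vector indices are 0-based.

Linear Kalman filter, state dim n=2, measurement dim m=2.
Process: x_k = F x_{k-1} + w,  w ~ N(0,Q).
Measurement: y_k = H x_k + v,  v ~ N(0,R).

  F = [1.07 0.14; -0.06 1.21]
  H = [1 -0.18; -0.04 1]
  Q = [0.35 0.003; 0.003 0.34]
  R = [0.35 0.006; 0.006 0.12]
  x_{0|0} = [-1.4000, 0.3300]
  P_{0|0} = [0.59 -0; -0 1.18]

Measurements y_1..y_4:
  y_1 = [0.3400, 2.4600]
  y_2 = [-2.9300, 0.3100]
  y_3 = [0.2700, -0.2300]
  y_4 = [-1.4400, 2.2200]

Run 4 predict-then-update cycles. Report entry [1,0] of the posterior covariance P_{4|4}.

P_post[1,0] = 0.0240

step 1: x^-=[-1.4518, 0.4833]  P^-=[1.0486 0.1650; 0.1650 2.0698]  S=[1.4063 -0.2423; -0.2423 2.1782]  K=[0.7486 0.1398; 0.0159 0.9489]  nu=[1.8788, 1.9186]  x^+=[0.2229, 2.3339]  P^+=[0.2686 0.0320; 0.0320 0.1152]
step 2: x^-=[0.5652, 2.8106]  P^-=[0.6694 0.0465; 0.0465 0.5051]  S=[1.0190 -0.0649; -0.0649 0.6224]  K=[0.6550 0.0999; 0.0079 0.8093]  nu=[-2.9893, -2.4780]  x^+=[-1.6405, 0.7815]  P^+=[0.2344 0.0253; 0.0253 0.0982]
step 3: x^-=[-1.6459, 1.0441]  P^-=[0.6279 0.0371; 0.0371 0.4809]  S=[0.9801 -0.0683; -0.0683 0.5989]  K=[0.6403 0.0931; 0.0054 0.8011]  nu=[2.1039, -1.3399]  x^+=[-0.4235, -0.0180]  P^+=[0.2290 0.0242; 0.0242 0.0971]
step 4: x^-=[-0.4557, 0.0037]  P^-=[0.6213 0.0358; 0.0358 0.4795]  S=[0.9740 -0.0691; -0.0691 0.5976]  K=[0.6379 0.0921; 0.0049 0.8005]  nu=[-0.9837, 2.1981]  x^+=[-0.8807, 1.7584]  P^+=[0.2281 0.0240; 0.0240 0.0971]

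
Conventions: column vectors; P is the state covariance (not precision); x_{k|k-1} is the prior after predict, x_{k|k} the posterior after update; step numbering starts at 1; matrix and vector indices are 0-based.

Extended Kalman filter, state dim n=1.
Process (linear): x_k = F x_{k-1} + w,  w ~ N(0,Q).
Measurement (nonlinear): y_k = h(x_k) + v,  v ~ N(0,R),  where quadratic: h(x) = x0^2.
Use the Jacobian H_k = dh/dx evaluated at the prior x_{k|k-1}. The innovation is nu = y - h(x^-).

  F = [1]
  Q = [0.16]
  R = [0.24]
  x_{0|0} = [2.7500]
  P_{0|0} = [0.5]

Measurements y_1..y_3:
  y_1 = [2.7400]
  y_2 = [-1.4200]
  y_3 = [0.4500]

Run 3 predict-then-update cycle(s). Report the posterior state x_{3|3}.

x_post = [0.6771]

step 1: x^-=[2.7500]  P^-=[0.6600]  H_jac=[5.5000]  S=[20.2050]  K=[0.1797]  nu=[-4.8225]  x^+=[1.8836]  P^+=[0.0078]
step 2: x^-=[1.8836]  P^-=[0.1678]  H_jac=[3.7672]  S=[2.6219]  K=[0.2412]  nu=[-4.9679]  x^+=[0.6856]  P^+=[0.0154]
step 3: x^-=[0.6856]  P^-=[0.1754]  H_jac=[1.3711]  S=[0.5697]  K=[0.4221]  nu=[-0.0200]  x^+=[0.6771]  P^+=[0.0739]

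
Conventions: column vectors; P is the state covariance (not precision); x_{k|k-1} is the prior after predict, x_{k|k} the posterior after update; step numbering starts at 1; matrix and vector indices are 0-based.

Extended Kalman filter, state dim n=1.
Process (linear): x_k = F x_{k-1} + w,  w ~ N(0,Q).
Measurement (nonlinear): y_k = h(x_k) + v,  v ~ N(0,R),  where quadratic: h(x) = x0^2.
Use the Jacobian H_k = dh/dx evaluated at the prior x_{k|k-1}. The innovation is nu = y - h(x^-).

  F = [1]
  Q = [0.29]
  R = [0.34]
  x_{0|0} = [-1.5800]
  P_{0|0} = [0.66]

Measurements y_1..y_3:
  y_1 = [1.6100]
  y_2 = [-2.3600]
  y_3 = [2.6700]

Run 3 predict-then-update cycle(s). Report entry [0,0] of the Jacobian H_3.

step 1: x^-=[-1.5800]  P^-=[0.9500]  H_jac=[-3.1600]  S=[9.8263]  K=[-0.3055]  nu=[-0.8864]  x^+=[-1.3092]  P^+=[0.0329]
step 2: x^-=[-1.3092]  P^-=[0.3229]  H_jac=[-2.6184]  S=[2.5536]  K=[-0.3311]  nu=[-4.0740]  x^+=[0.0396]  P^+=[0.0430]
step 3: x^-=[0.0396]  P^-=[0.3330]  H_jac=[0.0791]  S=[0.3421]  K=[0.0770]  nu=[2.6684]  x^+=[0.2450]  P^+=[0.3310]

H_jac[0,0] = 0.0791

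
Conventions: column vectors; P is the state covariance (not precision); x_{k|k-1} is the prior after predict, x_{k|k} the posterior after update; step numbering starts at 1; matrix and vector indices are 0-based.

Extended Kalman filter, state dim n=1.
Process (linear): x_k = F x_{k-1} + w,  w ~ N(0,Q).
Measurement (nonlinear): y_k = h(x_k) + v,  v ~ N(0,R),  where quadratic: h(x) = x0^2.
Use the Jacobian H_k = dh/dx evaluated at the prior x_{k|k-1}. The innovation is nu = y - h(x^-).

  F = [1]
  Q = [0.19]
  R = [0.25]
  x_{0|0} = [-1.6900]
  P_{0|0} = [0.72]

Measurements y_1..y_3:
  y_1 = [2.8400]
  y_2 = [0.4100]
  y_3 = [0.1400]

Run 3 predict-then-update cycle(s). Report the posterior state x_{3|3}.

x_post = [-0.6819]

step 1: x^-=[-1.6900]  P^-=[0.9100]  H_jac=[-3.3800]  S=[10.6462]  K=[-0.2889]  nu=[-0.0161]  x^+=[-1.6853]  P^+=[0.0214]
step 2: x^-=[-1.6853]  P^-=[0.2114]  H_jac=[-3.3707]  S=[2.6515]  K=[-0.2687]  nu=[-2.4304]  x^+=[-1.0323]  P^+=[0.0199]
step 3: x^-=[-1.0323]  P^-=[0.2099]  H_jac=[-2.0646]  S=[1.1448]  K=[-0.3786]  nu=[-0.9256]  x^+=[-0.6819]  P^+=[0.0458]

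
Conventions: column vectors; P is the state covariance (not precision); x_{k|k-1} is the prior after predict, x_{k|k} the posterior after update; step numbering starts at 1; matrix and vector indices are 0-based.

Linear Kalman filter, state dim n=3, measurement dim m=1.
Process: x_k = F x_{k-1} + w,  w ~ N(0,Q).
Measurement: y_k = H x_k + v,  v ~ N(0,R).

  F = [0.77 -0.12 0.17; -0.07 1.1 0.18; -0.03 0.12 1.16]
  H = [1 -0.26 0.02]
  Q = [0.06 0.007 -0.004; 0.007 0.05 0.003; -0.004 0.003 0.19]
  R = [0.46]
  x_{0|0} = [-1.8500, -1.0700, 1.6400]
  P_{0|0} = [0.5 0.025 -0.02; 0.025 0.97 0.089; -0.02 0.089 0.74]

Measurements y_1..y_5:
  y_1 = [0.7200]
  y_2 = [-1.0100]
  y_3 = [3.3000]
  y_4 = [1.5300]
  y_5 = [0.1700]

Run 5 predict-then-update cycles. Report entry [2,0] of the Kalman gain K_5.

step 1: x^-=[-1.0173, -0.7523, 1.8295]  P^-=[0.3783 -0.0918 0.0905; -0.0918 1.2820 0.4028; 0.0905 0.4028 1.2262]  S=[0.9726]  K=[0.4154; -0.4288; 0.0106]  nu=[1.5051]  x^+=[-0.3921, -1.3977, 1.8454]  P^+=[0.2105 0.0814 0.0862; 0.0814 1.1032 0.4072; 0.0862 0.4072 1.2260]
step 2: x^-=[0.1795, -1.1778, 1.9847]  P^-=[0.2270 0.0355 0.2530; 0.0355 1.5722 0.9226; 0.2530 0.9226 1.9626]  S=[0.7762]  K=[0.2871; -0.4571; 0.0675]  nu=[-1.5354]  x^+=[-0.2614, -0.4759, 1.8810]  P^+=[0.1630 0.1374 0.2380; 0.1374 1.4100 0.9466; 0.2380 0.9466 1.9591]
step 3: x^-=[0.1756, -0.1666, 2.1327]  P^-=[0.2319 0.1763 0.4704; 0.1763 2.1680 1.8005; 0.4704 1.8005 3.0926]  S=[0.7481]  K=[0.2613; -0.4697; 0.0857]  nu=[3.0384]  x^+=[0.9695, -1.5938, 2.3930]  P^+=[0.1808 0.2681 0.4536; 0.2681 2.0029 1.8306; 0.4536 1.8306 3.0871]
step 4: x^-=[1.3446, -1.3903, 2.5555]  P^-=[0.2798 0.4169 0.7829; 0.4169 3.2467 3.2373; 0.7829 3.2373 4.8491]  S=[0.7421]  K=[0.2521; -0.4885; 0.0514]  nu=[-0.2272]  x^+=[1.2873, -1.2794, 2.5438]  P^+=[0.2326 0.5083 0.7732; 0.5083 3.0696 3.2559; 0.7732 3.2559 4.8471]
step 5: x^-=[1.5772, -1.0395, 2.7587]  P^-=[0.3579 0.8089 1.2510; 0.8089 5.1140 5.5577; 1.2510 5.5577 7.6057]  S=[0.7383]  K=[0.2338; -0.5548; -0.0567]  nu=[-1.7327]  x^+=[1.1721, -0.0782, 2.8570]  P^+=[0.3175 0.9046 1.2608; 0.9046 4.8867 5.5344; 1.2608 5.5344 7.6033]

K[2,0] = -0.0567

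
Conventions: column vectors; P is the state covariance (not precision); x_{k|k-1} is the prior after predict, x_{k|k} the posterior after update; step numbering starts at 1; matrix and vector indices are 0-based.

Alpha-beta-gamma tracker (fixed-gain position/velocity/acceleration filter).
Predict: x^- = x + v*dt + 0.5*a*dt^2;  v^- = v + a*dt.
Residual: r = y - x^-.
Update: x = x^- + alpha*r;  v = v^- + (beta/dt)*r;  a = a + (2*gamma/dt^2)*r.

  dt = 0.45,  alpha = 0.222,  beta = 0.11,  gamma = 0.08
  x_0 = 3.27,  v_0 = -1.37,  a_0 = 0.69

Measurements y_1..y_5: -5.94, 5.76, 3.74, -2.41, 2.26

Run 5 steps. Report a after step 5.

step 1: x_pred=2.7234  r=-8.6634  x^+=0.8001  v^+=-3.1772  a^+=-6.1551
step 2: x_pred=-1.2529  r=7.0129  x^+=0.3040  v^+=-4.2328  a^+=-0.6141
step 3: x_pred=-1.6629  r=5.4029  x^+=-0.4635  v^+=-3.1884  a^+=3.6549
step 4: x_pred=-1.5282  r=-0.8818  x^+=-1.7240  v^+=-1.7593  a^+=2.9581
step 5: x_pred=-2.2161  r=4.4761  x^+=-1.2224  v^+=0.6661  a^+=6.4948

a_post = 6.4948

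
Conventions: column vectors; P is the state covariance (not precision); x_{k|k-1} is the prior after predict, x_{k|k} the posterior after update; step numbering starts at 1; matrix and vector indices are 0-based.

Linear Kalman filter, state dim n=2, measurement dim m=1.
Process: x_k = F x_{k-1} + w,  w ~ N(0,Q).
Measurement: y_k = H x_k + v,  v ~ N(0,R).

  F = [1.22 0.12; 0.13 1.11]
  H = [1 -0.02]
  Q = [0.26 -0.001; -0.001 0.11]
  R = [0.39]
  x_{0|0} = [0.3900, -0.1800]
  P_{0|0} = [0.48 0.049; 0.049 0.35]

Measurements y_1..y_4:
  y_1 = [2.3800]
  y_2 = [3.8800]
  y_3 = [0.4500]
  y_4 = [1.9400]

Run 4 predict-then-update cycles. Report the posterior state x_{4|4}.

x_post = [2.0572, 0.5147]

step 1: x^-=[0.4542, -0.1491]  P^-=[0.9938 0.1889; 0.1889 0.5635]  S=[1.3765]  K=[0.7193; 0.1290]  nu=[1.9228]  x^+=[1.8372, 0.0990]  P^+=[0.2817 0.0611; 0.0611 0.5406]
step 2: x^-=[2.2532, 0.3487]  P^-=[0.7050 0.1994; 0.1994 0.7984]  S=[1.0874]  K=[0.6447; 0.1687]  nu=[1.6337]  x^+=[3.3065, 0.6243]  P^+=[0.2531 0.0811; 0.0811 0.7675]
step 3: x^-=[4.1089, 1.1229]  P^-=[0.6715 0.2525; 0.2525 1.0833]  S=[1.0518]  K=[0.6336; 0.2195]  nu=[-3.6364]  x^+=[1.8049, 0.3247]  P^+=[0.2492 0.1063; 0.1063 1.0327]
step 4: x^-=[2.2409, 0.5951]  P^-=[0.6769 0.3216; 0.3216 1.4172]  S=[1.0546]  K=[0.6358; 0.2781]  nu=[-0.2890]  x^+=[2.0572, 0.5147]  P^+=[0.2507 0.1352; 0.1352 1.3357]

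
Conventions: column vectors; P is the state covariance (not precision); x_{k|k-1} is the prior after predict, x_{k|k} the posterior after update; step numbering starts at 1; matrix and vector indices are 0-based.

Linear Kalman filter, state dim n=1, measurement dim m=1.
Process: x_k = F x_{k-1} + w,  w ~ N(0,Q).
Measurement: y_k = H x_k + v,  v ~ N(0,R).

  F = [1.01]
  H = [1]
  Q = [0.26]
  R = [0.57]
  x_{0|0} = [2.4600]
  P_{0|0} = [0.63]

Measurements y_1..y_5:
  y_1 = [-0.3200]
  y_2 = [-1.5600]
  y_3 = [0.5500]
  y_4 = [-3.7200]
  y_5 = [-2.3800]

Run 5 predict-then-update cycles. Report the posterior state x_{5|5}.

step 1: x^-=[2.4846]  P^-=[0.9027]  S=[1.4727]  K=[0.6129]  nu=[-2.8046]  x^+=[0.7655]  P^+=[0.3494]
step 2: x^-=[0.7732]  P^-=[0.6164]  S=[1.1864]  K=[0.5196]  nu=[-2.3332]  x^+=[-0.4390]  P^+=[0.2961]
step 3: x^-=[-0.4434]  P^-=[0.5621]  S=[1.1321]  K=[0.4965]  nu=[0.9934]  x^+=[0.0498]  P^+=[0.2830]
step 4: x^-=[0.0503]  P^-=[0.5487]  S=[1.1187]  K=[0.4905]  nu=[-3.7703]  x^+=[-1.7989]  P^+=[0.2796]
step 5: x^-=[-1.8169]  P^-=[0.5452]  S=[1.1152]  K=[0.4889]  nu=[-0.5631]  x^+=[-2.0922]  P^+=[0.2787]

x_post = [-2.0922]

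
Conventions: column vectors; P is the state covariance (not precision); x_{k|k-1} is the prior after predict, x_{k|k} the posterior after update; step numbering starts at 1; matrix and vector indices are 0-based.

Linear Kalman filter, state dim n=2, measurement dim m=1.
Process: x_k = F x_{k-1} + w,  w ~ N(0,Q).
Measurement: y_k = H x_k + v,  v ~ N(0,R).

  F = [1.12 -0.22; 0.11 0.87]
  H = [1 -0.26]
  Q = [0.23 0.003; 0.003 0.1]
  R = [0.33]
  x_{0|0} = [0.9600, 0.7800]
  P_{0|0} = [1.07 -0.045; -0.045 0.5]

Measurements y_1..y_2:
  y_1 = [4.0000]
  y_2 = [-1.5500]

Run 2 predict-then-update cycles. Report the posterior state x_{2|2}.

x_post = [0.6887, 1.3483]

step 1: x^-=[0.9036, 0.7842]  P^-=[1.6186 -0.0036; -0.0036 0.4828]  S=[1.9831]  K=[0.8167; -0.0651]  nu=[3.3003]  x^+=[3.5988, 0.5693]  P^+=[0.2960 0.1018; 0.1018 0.4744]
step 2: x^-=[3.9054, 0.8911]  P^-=[0.5740 0.0454; 0.0454 0.4821]  S=[0.9130]  K=[0.6158; -0.0875]  nu=[-5.2238]  x^+=[0.6887, 1.3483]  P^+=[0.2278 0.0947; 0.0947 0.4751]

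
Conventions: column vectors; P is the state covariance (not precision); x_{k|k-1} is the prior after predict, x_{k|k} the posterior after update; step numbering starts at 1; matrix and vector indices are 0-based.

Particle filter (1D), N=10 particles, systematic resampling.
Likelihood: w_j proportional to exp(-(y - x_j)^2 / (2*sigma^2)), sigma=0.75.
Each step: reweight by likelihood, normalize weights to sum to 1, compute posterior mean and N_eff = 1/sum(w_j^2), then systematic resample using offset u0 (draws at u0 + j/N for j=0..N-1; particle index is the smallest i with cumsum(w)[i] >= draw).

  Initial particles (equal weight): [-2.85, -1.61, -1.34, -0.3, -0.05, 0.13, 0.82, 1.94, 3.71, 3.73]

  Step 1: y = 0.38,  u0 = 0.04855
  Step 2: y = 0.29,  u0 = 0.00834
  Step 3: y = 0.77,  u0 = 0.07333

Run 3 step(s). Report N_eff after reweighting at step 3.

step 1: w=[0.0000, 0.0084, 0.0205, 0.1886, 0.2413, 0.2690, 0.2394, 0.0327, 0.0000, 0.0000]  mean=0.1851  Neff=4.4435  idx=[3, 3, 4, 4, 4, 5, 5, 6, 6, 6]
step 2: w=[0.0867, 0.0867, 0.1066, 0.1066, 0.1066, 0.1154, 0.1154, 0.0920, 0.0920, 0.0920]  mean=0.1884  Neff=9.8860  idx=[0, 1, 2, 3, 4, 5, 5, 6, 7, 9]
step 3: w=[0.0560, 0.0560, 0.0852, 0.0852, 0.0852, 0.1077, 0.1077, 0.1077, 0.1546, 0.1546]  mean=0.2492  Neff=9.0361  idx=[1, 2, 3, 5, 5, 6, 7, 8, 9, 9]

N_eff = 9.0361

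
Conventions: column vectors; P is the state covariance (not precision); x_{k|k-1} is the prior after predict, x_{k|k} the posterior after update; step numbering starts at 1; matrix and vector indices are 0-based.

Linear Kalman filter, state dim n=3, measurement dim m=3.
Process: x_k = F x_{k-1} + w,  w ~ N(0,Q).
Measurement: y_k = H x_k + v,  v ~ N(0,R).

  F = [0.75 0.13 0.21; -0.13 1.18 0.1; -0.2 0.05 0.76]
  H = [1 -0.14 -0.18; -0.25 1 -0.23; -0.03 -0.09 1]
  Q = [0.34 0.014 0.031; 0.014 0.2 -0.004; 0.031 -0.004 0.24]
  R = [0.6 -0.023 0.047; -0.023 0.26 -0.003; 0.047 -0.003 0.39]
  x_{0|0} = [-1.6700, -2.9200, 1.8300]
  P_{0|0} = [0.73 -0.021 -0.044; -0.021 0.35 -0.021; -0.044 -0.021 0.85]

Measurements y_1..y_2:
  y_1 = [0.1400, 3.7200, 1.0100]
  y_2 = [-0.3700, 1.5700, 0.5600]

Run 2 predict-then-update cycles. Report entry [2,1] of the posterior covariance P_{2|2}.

P_post[2,1] = 0.0608

step 1: x^-=[-1.2478, -3.0455, 1.5788]  P^-=[0.7749 -0.0114 0.0337; -0.0114 0.7108 0.0916; 0.0337 0.0916 0.7732]  S=[1.4096 -0.3158 -0.0830; -0.3158 1.0276 -0.1536; -0.0830 -0.1536 1.1511]  K=[0.5416 -0.0341 0.0444; 0.0775 0.7166 0.1255; -0.0469 -0.0080 0.6592]  nu=[1.2456, 6.8167, -0.8803]  x^+=[-0.8448, 1.8254, 0.8855]  P^+=[0.3499 0.0800 0.0606; 0.0800 0.2209 0.0727; 0.0606 0.0727 0.2633]
step 2: x^-=[-0.2104, 2.3523, 0.9332]  P^-=[0.5908 0.1106 0.0628; 0.1106 0.5071 0.0771; 0.0628 0.0771 0.3921]  S=[1.1638 -0.1341 0.0092; -0.1341 0.7413 -0.0718; 0.0092 -0.0718 0.7697]  K=[0.4869 0.0225 0.0419; 0.0961 0.6496 0.0960; -0.0192 0.0060 0.4988]  nu=[0.3377, -0.6203, -0.1678]  x^+=[-0.0670, 1.9657, 0.8393]  P^+=[0.3159 0.0865 0.0564; 0.0865 0.2020 0.0608; 0.0564 0.0608 0.2008]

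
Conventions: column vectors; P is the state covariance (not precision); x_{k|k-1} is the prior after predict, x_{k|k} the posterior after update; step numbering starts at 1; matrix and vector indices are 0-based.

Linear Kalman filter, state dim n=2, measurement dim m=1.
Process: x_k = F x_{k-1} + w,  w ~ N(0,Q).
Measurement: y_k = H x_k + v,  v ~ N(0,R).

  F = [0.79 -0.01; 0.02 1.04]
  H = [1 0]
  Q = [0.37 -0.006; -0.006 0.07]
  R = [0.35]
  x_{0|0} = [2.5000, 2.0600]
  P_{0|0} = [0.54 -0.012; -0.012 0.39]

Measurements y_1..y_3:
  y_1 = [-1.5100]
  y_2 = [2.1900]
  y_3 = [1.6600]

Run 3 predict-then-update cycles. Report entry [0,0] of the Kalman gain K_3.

step 1: x^-=[1.9544, 2.1924]  P^-=[0.7072 -0.0114; -0.0114 0.4915]  S=[1.0572]  K=[0.6690; -0.0108]  nu=[-3.4644]  x^+=[-0.3631, 2.2297]  P^+=[0.2341 -0.0038; -0.0038 0.4914]
step 2: x^-=[-0.3092, 2.3116]  P^-=[0.5162 -0.0105; -0.0105 0.6015]  S=[0.8662]  K=[0.5960; -0.0121]  nu=[2.4992]  x^+=[1.1802, 2.2813]  P^+=[0.2086 -0.0042; -0.0042 0.6013]
step 3: x^-=[0.9096, 2.3962]  P^-=[0.5003 -0.0124; -0.0124 0.7203]  S=[0.8503]  K=[0.5884; -0.0146]  nu=[0.7504]  x^+=[1.3511, 2.3852]  P^+=[0.2059 -0.0051; -0.0051 0.7201]

K[0,0] = 0.5884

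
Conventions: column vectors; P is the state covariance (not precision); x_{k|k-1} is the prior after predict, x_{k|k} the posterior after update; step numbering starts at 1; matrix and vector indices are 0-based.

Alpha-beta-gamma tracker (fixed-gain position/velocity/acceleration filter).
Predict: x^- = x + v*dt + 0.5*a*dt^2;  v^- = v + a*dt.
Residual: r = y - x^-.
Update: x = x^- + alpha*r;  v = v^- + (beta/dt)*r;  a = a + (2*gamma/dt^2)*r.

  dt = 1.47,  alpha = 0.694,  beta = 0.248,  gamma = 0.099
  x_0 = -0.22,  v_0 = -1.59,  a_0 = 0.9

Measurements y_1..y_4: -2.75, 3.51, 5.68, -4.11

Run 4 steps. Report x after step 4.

step 1: x_pred=-1.5849  r=-1.1651  x^+=-2.3935  v^+=-0.4636  a^+=0.7932
step 2: x_pred=-2.2179  r=5.7279  x^+=1.7573  v^+=1.6688  a^+=1.3181
step 3: x_pred=5.6346  r=0.0454  x^+=5.6661  v^+=3.6141  a^+=1.3222
step 4: x_pred=12.4074  r=-16.5174  x^+=0.9443  v^+=2.7712  a^+=-0.1912

x_post = 0.9443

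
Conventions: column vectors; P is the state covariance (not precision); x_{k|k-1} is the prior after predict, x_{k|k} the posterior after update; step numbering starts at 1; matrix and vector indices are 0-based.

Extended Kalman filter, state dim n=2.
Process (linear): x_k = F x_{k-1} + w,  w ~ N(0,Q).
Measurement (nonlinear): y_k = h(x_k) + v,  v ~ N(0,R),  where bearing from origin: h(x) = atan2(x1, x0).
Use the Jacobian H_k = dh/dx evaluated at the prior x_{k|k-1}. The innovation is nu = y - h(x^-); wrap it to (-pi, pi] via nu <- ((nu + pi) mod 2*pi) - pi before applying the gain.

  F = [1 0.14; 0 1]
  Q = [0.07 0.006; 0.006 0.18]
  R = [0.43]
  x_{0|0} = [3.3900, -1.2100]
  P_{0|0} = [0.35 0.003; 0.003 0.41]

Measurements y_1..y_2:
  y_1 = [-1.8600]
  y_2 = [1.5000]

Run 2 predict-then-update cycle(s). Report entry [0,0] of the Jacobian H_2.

step 1: x^-=[3.2206, -1.2100]  P^-=[0.4289 0.0664; 0.0664 0.5900]  H_jac=[0.1022 0.2721]  S=[0.4819]  K=[0.1285; 0.3472]  nu=[-1.5006]  x^+=[3.0278, -1.7311]  P^+=[0.4209 0.0449; 0.0449 0.5319]
step 2: x^-=[2.7854, -1.7311]  P^-=[0.5139 0.1254; 0.1254 0.7119]  H_jac=[0.1610 0.2590]  S=[0.5015]  K=[0.2297; 0.4079]  nu=[2.0561]  x^+=[3.2577, -0.8925]  P^+=[0.4875 0.0784; 0.0784 0.6285]

H_jac[0,0] = 0.1610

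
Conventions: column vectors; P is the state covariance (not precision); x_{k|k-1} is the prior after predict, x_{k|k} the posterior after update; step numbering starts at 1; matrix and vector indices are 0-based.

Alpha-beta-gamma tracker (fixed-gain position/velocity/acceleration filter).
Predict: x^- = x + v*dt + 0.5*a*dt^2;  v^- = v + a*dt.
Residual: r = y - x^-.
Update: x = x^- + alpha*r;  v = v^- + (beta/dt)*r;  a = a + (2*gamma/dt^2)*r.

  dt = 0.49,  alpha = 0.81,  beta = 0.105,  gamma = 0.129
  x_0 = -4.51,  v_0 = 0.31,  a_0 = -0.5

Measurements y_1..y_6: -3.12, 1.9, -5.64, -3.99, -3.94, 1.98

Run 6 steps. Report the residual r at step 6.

step 1: x_pred=-4.4181  r=1.2981  x^+=-3.3666  v^+=0.3432  a^+=0.8949
step 2: x_pred=-3.0911  r=4.9911  x^+=0.9517  v^+=1.8512  a^+=6.2581
step 3: x_pred=2.6101  r=-8.2501  x^+=-4.0725  v^+=3.1498  a^+=-2.6071
step 4: x_pred=-2.8421  r=-1.1479  x^+=-3.7719  v^+=1.6263  a^+=-3.8406
step 5: x_pred=-3.4361  r=-0.5039  x^+=-3.8443  v^+=-0.3635  a^+=-4.3821
step 6: x_pred=-4.5485  r=6.5285  x^+=0.7396  v^+=-1.1118  a^+=2.6331

resid = 6.5285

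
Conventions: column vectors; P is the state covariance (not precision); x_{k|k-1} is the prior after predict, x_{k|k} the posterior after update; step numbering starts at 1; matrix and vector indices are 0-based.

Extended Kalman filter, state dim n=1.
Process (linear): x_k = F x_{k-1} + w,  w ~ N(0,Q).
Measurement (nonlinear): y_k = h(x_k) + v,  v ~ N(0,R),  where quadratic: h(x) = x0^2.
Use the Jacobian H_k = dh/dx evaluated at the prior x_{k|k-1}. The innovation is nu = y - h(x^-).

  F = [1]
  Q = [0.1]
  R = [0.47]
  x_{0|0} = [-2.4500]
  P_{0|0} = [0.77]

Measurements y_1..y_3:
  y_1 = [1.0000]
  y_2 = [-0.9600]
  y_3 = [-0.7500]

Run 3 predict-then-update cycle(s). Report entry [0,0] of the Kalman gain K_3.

step 1: x^-=[-2.4500]  P^-=[0.8700]  H_jac=[-4.9000]  S=[21.3587]  K=[-0.1996]  nu=[-5.0025]  x^+=[-1.4515]  P^+=[0.0191]
step 2: x^-=[-1.4515]  P^-=[0.1191]  H_jac=[-2.9031]  S=[1.4741]  K=[-0.2346]  nu=[-3.0670]  x^+=[-0.7319]  P^+=[0.0380]
step 3: x^-=[-0.7319]  P^-=[0.1380]  H_jac=[-1.4638]  S=[0.7657]  K=[-0.2638]  nu=[-1.2857]  x^+=[-0.3927]  P^+=[0.0847]

K[0,0] = -0.2638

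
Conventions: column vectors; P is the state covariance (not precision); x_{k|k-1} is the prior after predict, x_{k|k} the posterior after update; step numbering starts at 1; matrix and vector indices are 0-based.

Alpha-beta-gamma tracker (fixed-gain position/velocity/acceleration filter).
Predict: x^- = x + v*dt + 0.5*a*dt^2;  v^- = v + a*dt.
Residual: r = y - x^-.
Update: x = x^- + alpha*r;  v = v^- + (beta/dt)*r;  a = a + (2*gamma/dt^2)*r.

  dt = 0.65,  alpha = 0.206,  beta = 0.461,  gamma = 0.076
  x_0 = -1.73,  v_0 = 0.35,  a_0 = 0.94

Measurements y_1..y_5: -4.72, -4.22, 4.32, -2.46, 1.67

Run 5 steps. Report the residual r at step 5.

step 1: x_pred=-1.3039  r=-3.4161  x^+=-2.0076  v^+=-1.4618  a^+=-0.2890
step 2: x_pred=-3.0188  r=-1.2012  x^+=-3.2663  v^+=-2.5015  a^+=-0.7211
step 3: x_pred=-5.0446  r=9.3646  x^+=-3.1155  v^+=3.6714  a^+=2.6479
step 4: x_pred=-0.1697  r=-2.2903  x^+=-0.6415  v^+=3.7682  a^+=1.8240
step 5: x_pred=2.1932  r=-0.5232  x^+=2.0854  v^+=4.5828  a^+=1.6357

resid = -0.5232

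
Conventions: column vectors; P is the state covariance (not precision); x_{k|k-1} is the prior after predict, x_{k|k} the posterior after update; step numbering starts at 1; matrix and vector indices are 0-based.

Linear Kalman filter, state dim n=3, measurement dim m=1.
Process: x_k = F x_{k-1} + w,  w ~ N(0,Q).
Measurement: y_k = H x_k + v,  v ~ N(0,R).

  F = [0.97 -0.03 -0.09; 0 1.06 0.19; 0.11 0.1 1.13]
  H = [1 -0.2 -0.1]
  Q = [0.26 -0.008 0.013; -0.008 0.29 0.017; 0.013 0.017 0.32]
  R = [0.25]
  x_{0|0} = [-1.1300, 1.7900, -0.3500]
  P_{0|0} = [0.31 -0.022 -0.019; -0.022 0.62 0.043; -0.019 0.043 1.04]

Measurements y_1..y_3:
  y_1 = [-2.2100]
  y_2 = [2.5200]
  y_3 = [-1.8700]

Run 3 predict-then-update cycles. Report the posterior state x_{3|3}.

x_post = [-0.5427, 1.6984, -0.2108]

step 1: x^-=[-1.1183, 1.8309, -0.3408]  P^-=[0.5655 -0.0760 -0.0861; -0.0760 1.0415 0.3554; -0.0861 0.3554 1.6624]  S=[0.9356]  K=[0.6299; -0.3418; -0.3457]  nu=[-0.7596]  x^+=[-1.5967, 2.0905, -0.0782]  P^+=[0.1943 0.1255 0.1176; 0.1255 0.9322 0.2448; 0.1176 0.2448 1.5506]
step 2: x^-=[-1.6045, 2.2011, -0.0550]  P^-=[0.4297 0.0618 0.0022; 0.0618 1.4920 0.7637; 0.0022 0.7637 2.3990]  S=[0.7688]  K=[0.5426; -0.4071; -0.5078]  nu=[4.5592]  x^+=[0.8693, 0.3449, -2.3703]  P^+=[0.2034 0.2316 0.2141; 0.2316 1.3646 0.6048; 0.2141 0.6048 2.2008]
step 3: x^-=[1.0462, -0.0848, -2.5483]  P^-=[0.4228 0.1274 0.0351; 0.1274 2.1463 1.4015; 0.0351 1.4015 3.3412]  S=[0.7902]  K=[0.4984; -0.5594; -0.7332]  nu=[-3.1880]  x^+=[-0.5427, 1.6984, -0.2108]  P^+=[0.2265 0.3477 0.3238; 0.3477 1.8990 1.0774; 0.3238 1.0774 2.9165]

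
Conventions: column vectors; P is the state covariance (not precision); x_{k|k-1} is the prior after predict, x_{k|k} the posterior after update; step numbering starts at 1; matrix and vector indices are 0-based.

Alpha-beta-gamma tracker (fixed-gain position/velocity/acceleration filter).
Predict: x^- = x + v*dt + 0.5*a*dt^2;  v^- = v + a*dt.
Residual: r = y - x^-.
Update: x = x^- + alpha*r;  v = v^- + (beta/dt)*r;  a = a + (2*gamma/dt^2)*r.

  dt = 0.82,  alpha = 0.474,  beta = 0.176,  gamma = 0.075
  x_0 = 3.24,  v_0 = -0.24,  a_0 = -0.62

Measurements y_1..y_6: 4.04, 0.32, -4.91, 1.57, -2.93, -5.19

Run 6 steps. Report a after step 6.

a_post = 0.3427

step 1: x_pred=2.8348  r=1.2052  x^+=3.4060  v^+=-0.4897  a^+=-0.3511
step 2: x_pred=2.8864  r=-2.5664  x^+=1.6699  v^+=-1.3285  a^+=-0.9237
step 3: x_pred=0.2700  r=-5.1800  x^+=-2.1853  v^+=-3.1977  a^+=-2.0792
step 4: x_pred=-5.5064  r=7.0764  x^+=-2.1522  v^+=-3.3838  a^+=-0.5006
step 5: x_pred=-5.0952  r=2.1652  x^+=-4.0689  v^+=-3.3296  a^+=-0.0176
step 6: x_pred=-6.8051  r=1.6151  x^+=-6.0395  v^+=-2.9973  a^+=0.3427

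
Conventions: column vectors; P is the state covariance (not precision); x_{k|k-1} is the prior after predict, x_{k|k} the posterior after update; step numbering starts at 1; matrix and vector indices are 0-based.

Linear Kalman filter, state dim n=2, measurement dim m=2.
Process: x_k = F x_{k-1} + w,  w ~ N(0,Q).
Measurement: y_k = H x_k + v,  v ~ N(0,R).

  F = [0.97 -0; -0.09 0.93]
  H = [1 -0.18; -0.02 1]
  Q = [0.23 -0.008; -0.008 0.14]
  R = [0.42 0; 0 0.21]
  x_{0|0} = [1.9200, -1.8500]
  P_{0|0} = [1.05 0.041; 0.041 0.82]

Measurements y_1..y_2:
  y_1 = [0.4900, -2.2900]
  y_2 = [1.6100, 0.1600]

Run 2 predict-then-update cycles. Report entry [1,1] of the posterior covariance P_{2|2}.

step 1: x^-=[1.8624, -1.8933]  P^-=[1.2179 -0.0627; -0.0627 0.8509]  S=[1.6881 -0.2404; -0.2404 1.0639]  K=[0.7404 0.0855; -0.0142 0.7977]  nu=[-1.7132, -0.3595]  x^+=[0.5633, -2.1557]  P^+=[0.3153 0.0243; 0.0243 0.1680]
step 2: x^-=[0.5464, -2.0555]  P^-=[0.5267 -0.0136; -0.0136 0.2838]  S=[0.9608 -0.0753; -0.0753 0.4946]  K=[0.5535 0.0354; -0.0226 0.5710]  nu=[0.6936, 2.2264]  x^+=[1.0091, -0.8000]  P^+=[0.2347 0.0121; 0.0121 0.1201]

P_post[1,1] = 0.1201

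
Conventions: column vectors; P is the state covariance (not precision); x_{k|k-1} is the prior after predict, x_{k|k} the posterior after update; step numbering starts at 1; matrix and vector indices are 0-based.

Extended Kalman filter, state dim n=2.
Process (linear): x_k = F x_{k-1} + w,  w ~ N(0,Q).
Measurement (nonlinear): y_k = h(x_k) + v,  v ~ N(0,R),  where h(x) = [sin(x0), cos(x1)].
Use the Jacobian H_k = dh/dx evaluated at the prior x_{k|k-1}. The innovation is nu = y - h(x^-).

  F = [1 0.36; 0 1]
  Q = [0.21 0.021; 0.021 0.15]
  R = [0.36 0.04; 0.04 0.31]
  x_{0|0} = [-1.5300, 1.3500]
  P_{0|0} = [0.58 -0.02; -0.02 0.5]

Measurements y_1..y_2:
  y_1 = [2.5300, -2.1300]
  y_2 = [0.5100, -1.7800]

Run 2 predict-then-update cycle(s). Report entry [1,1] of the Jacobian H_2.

step 1: x^-=[-1.0440, 1.3500]  P^-=[0.8404 0.1810; 0.1810 0.6500]  H_jac=[0.5028 0.0000; 0.0000 -0.9757]  S=[0.5724 -0.0488; -0.0488 0.9288]  K=[0.7252 -0.1520; 0.1012 -0.6775]  nu=[3.3944, -2.3490]  x^+=[1.7747, 3.2851]  P^+=[0.5071 0.0186; 0.0186 0.2111]
step 2: x^-=[2.9573, 3.2851]  P^-=[0.7579 0.1156; 0.1156 0.3611]  H_jac=[-0.9831 0.0000; 0.0000 0.1430]  S=[1.0924 0.0238; 0.0238 0.3174]  K=[-0.6843 0.1033; -0.1077 0.1707]  nu=[0.3267, -0.7903]  x^+=[2.6521, 3.1149]  P^+=[0.2464 0.0325; 0.0325 0.3400]

H_jac[1,1] = 0.1430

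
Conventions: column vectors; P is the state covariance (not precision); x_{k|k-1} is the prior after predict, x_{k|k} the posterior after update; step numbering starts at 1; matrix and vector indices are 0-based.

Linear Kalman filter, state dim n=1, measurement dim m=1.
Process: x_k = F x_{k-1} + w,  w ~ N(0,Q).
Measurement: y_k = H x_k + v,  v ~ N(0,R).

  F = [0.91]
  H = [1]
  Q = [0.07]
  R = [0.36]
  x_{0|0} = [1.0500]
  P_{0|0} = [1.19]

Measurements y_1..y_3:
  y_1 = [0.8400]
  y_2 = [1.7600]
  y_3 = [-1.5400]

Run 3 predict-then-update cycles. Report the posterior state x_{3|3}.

step 1: x^-=[0.9555]  P^-=[1.0554]  S=[1.4154]  K=[0.7457]  nu=[-0.1155]  x^+=[0.8694]  P^+=[0.2684]
step 2: x^-=[0.7911]  P^-=[0.2923]  S=[0.6523]  K=[0.4481]  nu=[0.9689]  x^+=[1.2253]  P^+=[0.1613]
step 3: x^-=[1.1150]  P^-=[0.2036]  S=[0.5636]  K=[0.3612]  nu=[-2.6550]  x^+=[0.1559]  P^+=[0.1300]

x_post = [0.1559]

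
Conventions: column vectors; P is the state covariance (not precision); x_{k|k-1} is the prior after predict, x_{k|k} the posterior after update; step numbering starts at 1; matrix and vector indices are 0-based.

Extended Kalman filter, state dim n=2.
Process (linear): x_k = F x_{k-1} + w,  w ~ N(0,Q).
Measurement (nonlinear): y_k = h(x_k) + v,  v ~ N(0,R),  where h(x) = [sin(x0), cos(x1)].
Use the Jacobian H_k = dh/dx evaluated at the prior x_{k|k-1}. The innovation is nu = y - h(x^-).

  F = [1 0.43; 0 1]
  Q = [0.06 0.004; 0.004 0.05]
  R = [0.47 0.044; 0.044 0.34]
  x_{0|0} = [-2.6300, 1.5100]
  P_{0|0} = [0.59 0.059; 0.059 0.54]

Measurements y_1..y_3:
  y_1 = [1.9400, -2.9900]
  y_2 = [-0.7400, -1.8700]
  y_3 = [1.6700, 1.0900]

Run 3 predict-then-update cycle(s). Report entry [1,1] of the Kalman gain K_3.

step 1: x^-=[-1.9807, 1.5100]  P^-=[0.8006 0.2952; 0.2952 0.5900]  H_jac=[-0.3985 0.0000; 0.0000 -0.9982]  S=[0.5971 0.1614; 0.1614 0.9278]  K=[-0.4706 -0.2357; -0.0267 -0.6301]  nu=[2.8572, -3.0508]  x^+=[-2.6061, 3.3560]  P^+=[0.5810 0.1010; 0.1010 0.2158]
step 2: x^-=[-1.1630, 3.3560]  P^-=[0.7678 0.1978; 0.1978 0.2658]  H_jac=[0.3965 0.0000; 0.0000 0.2128]  S=[0.5907 0.0607; 0.0607 0.3520]  K=[0.5122 0.0313; 0.1184 0.1402]  nu=[0.1780, -0.8929]  x^+=[-1.0998, 3.2519]  P^+=[0.6105 0.1559; 0.1559 0.2486]
step 3: x^-=[0.2985, 3.2519]  P^-=[0.8505 0.2668; 0.2668 0.2986]  H_jac=[0.9558 0.0000; 0.0000 0.1100]  S=[1.2470 0.0721; 0.0721 0.3436]  K=[0.6549 -0.0519; 0.2014 0.0534]  nu=[1.3759, 2.0839]  x^+=[1.0914, 3.6402]  P^+=[0.3197 0.1015; 0.1015 0.2455]

K[1,1] = 0.0534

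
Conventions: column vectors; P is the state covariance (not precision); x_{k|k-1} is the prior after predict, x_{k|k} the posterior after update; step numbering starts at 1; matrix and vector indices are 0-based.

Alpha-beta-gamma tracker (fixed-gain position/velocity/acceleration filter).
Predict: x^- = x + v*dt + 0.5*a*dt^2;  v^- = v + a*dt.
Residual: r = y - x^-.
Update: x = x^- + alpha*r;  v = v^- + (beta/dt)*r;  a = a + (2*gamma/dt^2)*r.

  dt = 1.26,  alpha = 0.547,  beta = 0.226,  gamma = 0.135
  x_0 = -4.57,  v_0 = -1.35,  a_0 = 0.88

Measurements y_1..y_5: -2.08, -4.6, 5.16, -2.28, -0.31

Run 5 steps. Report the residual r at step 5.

resid = -8.9259

step 1: x_pred=-5.5725  r=3.4925  x^+=-3.6621  v^+=0.3852  a^+=1.4740
step 2: x_pred=-2.0067  r=-2.5933  x^+=-3.4252  v^+=1.7773  a^+=1.0329
step 3: x_pred=-0.3660  r=5.5260  x^+=2.6567  v^+=4.0699  a^+=1.9727
step 4: x_pred=9.3507  r=-11.6307  x^+=2.9887  v^+=4.4693  a^+=-0.0053
step 5: x_pred=8.6159  r=-8.9259  x^+=3.7334  v^+=2.8617  a^+=-1.5233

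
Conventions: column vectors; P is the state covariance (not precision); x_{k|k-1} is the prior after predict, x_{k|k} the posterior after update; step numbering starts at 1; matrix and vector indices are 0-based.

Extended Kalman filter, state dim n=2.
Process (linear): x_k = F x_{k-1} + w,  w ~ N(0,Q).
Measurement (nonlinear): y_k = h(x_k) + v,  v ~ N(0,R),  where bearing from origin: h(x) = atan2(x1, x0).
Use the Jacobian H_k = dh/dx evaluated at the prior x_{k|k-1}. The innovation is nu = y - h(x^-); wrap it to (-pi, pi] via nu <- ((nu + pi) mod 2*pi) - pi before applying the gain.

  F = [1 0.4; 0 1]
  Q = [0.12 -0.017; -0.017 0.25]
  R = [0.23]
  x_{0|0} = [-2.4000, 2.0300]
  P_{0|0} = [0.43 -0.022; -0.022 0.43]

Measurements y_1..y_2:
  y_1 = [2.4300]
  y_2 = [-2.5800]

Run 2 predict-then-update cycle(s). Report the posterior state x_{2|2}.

x_post = [-2.2539, 0.8939]

step 1: x^-=[-1.5880, 2.0300]  P^-=[0.6012 0.1330; 0.1330 0.6800]  H_jac=[-0.3056 -0.2391]  S=[0.3444]  K=[-0.6257; -0.5900]  nu=[0.1954]  x^+=[-1.7102, 1.9147]  P^+=[0.4663 0.0059; 0.0059 0.5601]
step 2: x^-=[-0.9443, 1.9147]  P^-=[0.6806 0.2129; 0.2129 0.8101]  H_jac=[-0.4201 -0.2072]  S=[0.4219]  K=[-0.7822; -0.6097]  nu=[1.6742]  x^+=[-2.2539, 0.8939]  P^+=[0.4225 0.0117; 0.0117 0.6532]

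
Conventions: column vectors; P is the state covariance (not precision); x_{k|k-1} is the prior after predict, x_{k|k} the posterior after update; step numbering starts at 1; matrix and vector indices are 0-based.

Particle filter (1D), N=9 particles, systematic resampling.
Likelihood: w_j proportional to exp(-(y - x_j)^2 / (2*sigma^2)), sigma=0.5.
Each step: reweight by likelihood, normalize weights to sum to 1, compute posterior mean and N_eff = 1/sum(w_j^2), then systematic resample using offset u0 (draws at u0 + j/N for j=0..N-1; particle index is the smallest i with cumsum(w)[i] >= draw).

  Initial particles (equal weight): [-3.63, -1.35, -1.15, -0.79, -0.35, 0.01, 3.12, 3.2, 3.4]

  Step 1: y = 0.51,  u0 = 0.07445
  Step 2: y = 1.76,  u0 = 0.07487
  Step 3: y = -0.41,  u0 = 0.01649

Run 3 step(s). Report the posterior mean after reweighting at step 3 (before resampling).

step 1: w=[0.0000, 0.0011, 0.0046, 0.0390, 0.2608, 0.6944, 0.0000, 0.0000, 0.0000]  mean=-0.1220  Neff=1.8122  idx=[4, 4, 4, 5, 5, 5, 5, 5, 5]
step 2: w=[0.0100, 0.0100, 0.0100, 0.1616, 0.1616, 0.1616, 0.1616, 0.1616, 0.1616]  mean=-0.0008  Neff=6.3660  idx=[3, 3, 4, 5, 6, 6, 7, 8, 8]
step 3: w=[0.1111, 0.1111, 0.1111, 0.1111, 0.1111, 0.1111, 0.1111, 0.1111, 0.1111]  mean=0.0100  Neff=9.0000  idx=[0, 1, 2, 3, 4, 5, 6, 7, 8]

post_mean = 0.0100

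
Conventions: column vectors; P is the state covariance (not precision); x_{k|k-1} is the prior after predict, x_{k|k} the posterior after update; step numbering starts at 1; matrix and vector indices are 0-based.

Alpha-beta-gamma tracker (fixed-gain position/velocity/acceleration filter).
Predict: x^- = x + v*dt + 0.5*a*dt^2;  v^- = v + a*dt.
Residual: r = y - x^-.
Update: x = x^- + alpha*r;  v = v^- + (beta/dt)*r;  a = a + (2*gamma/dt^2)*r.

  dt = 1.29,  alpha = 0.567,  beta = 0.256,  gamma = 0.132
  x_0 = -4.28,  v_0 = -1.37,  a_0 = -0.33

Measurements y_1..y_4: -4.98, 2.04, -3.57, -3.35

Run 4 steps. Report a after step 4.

a_post = 0.3597

step 1: x_pred=-6.3219  r=1.3419  x^+=-5.5610  v^+=-1.5294  a^+=-0.1171
step 2: x_pred=-7.6314  r=9.6714  x^+=-2.1477  v^+=0.2388  a^+=1.4172
step 3: x_pred=-0.6605  r=-2.9095  x^+=-2.3102  v^+=1.4896  a^+=0.9556
step 4: x_pred=0.4065  r=-3.7565  x^+=-1.7234  v^+=1.9769  a^+=0.3597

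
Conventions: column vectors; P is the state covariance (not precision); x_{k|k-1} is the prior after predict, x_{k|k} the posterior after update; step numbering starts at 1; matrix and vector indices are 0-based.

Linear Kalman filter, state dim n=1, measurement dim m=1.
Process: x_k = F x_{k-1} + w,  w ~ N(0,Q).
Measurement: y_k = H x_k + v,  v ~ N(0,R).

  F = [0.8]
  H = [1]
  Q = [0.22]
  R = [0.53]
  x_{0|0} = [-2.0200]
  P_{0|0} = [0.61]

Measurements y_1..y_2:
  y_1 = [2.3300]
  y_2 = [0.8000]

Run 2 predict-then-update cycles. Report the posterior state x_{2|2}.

x_post = [0.5706]

step 1: x^-=[-1.6160]  P^-=[0.6104]  S=[1.1404]  K=[0.5353]  nu=[3.9460]  x^+=[0.4961]  P^+=[0.2837]
step 2: x^-=[0.3969]  P^-=[0.4016]  S=[0.9316]  K=[0.4311]  nu=[0.4031]  x^+=[0.5706]  P^+=[0.2285]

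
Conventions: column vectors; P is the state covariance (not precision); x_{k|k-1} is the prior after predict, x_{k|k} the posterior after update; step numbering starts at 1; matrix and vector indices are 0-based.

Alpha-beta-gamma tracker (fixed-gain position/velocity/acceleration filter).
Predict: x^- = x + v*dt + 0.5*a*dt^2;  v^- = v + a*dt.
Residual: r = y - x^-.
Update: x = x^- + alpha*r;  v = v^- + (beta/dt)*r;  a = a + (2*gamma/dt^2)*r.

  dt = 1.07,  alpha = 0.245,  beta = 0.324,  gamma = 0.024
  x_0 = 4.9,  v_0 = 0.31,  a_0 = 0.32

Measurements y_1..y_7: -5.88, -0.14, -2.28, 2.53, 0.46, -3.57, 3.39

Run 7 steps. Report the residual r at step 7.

step 1: x_pred=5.4149  r=-11.2949  x^+=2.6476  v^+=-2.7677  a^+=-0.1535
step 2: x_pred=-0.4017  r=0.2617  x^+=-0.3376  v^+=-2.8528  a^+=-0.1426
step 3: x_pred=-3.4717  r=1.1917  x^+=-3.1797  v^+=-2.6445  a^+=-0.0926
step 4: x_pred=-6.0623  r=8.5923  x^+=-3.9572  v^+=-0.1418  a^+=0.2676
step 5: x_pred=-3.9557  r=4.4157  x^+=-2.8738  v^+=1.4817  a^+=0.4528
step 6: x_pred=-1.0293  r=-2.5407  x^+=-1.6517  v^+=1.1968  a^+=0.3462
step 7: x_pred=-0.1730  r=3.5630  x^+=0.6999  v^+=2.6461  a^+=0.4956

resid = 3.5630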